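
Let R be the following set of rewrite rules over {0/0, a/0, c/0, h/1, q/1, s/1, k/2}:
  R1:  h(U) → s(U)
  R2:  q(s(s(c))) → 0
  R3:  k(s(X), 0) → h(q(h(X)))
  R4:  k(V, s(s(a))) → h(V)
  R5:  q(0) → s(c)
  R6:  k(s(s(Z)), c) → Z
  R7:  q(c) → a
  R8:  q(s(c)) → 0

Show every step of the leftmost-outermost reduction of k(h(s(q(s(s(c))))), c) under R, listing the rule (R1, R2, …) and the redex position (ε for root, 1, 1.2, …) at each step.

0

1. k(h(s(q(s(s(c))))), c)  →  k(s(s(q(s(s(c))))), c)   [R1 at 1]
2. k(s(s(q(s(s(c))))), c)  →  q(s(s(c)))   [R6 at ε]
3. q(s(s(c)))  →  0   [R2 at ε]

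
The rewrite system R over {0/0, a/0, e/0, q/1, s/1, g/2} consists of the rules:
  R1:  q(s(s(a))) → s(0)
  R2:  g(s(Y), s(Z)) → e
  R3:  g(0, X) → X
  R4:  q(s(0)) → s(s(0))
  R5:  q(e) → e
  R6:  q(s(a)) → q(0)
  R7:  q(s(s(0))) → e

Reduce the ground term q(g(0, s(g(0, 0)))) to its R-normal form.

s(s(0))

1. q(g(0, s(g(0, 0))))  →  q(s(g(0, 0)))   [R3 at 1]
2. q(s(g(0, 0)))  →  q(s(0))   [R3 at 1.1]
3. q(s(0))  →  s(s(0))   [R4 at ε]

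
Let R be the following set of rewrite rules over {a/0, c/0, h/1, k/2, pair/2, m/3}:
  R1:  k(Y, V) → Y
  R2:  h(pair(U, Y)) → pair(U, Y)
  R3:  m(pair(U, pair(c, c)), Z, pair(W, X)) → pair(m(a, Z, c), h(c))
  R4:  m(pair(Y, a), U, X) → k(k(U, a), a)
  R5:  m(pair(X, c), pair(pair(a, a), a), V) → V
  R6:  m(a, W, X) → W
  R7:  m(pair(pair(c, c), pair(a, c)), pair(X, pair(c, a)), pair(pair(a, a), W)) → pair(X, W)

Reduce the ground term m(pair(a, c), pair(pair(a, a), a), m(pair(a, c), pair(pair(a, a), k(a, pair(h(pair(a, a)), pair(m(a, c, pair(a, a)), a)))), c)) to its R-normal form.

1. m(pair(a, c), pair(pair(a, a), a), m(pair(a, c), pair(pair(a, a), k(a, pair(h(pair(a, a)), pair(m(a, c, pair(a, a)), a)))), c))  →  m(pair(a, c), pair(pair(a, a), k(a, pair(h(pair(a, a)), pair(m(a, c, pair(a, a)), a)))), c)   [R5 at ε]
2. m(pair(a, c), pair(pair(a, a), k(a, pair(h(pair(a, a)), pair(m(a, c, pair(a, a)), a)))), c)  →  m(pair(a, c), pair(pair(a, a), a), c)   [R1 at 2.2]
3. m(pair(a, c), pair(pair(a, a), a), c)  →  c   [R5 at ε]

c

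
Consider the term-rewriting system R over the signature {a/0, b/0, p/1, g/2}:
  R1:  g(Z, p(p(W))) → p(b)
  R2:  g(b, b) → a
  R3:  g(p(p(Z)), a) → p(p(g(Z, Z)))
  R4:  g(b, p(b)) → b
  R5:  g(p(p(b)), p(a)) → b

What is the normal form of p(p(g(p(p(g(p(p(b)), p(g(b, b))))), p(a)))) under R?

p(p(b))

1. p(p(g(p(p(g(p(p(b)), p(g(b, b))))), p(a))))  →  p(p(g(p(p(g(p(p(b)), p(a)))), p(a))))   [R2 at 1.1.1.1.1.2.1]
2. p(p(g(p(p(g(p(p(b)), p(a)))), p(a))))  →  p(p(g(p(p(b)), p(a))))   [R5 at 1.1.1.1.1]
3. p(p(g(p(p(b)), p(a))))  →  p(p(b))   [R5 at 1.1]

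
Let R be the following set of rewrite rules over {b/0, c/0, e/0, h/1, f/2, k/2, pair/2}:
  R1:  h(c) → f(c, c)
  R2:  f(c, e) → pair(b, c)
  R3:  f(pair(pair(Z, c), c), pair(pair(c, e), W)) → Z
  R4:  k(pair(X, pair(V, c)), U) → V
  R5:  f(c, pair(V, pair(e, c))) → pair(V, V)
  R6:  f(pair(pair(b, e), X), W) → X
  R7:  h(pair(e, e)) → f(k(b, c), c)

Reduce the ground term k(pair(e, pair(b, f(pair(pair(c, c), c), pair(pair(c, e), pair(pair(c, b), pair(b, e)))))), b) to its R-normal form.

b

1. k(pair(e, pair(b, f(pair(pair(c, c), c), pair(pair(c, e), pair(pair(c, b), pair(b, e)))))), b)  →  k(pair(e, pair(b, c)), b)   [R3 at 1.2.2]
2. k(pair(e, pair(b, c)), b)  →  b   [R4 at ε]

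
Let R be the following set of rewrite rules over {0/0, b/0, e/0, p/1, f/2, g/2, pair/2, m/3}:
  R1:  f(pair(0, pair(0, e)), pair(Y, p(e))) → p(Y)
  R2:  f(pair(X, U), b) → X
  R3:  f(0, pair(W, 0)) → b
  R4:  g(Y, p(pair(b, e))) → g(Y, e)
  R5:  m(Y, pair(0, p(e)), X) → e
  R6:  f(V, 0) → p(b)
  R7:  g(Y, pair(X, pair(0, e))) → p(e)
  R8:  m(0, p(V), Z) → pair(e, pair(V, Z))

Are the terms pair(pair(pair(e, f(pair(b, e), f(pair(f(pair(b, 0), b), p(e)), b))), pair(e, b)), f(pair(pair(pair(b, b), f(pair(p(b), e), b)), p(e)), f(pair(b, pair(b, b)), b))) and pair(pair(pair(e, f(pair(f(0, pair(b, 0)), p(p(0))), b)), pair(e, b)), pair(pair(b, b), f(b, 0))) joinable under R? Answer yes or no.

Reduce t₁ = pair(pair(pair(e, f(pair(b, e), f(pair(f(pair(b, 0), b), p(e)), b))), pair(e, b)), f(pair(pair(pair(b, b), f(pair(p(b), e), b)), p(e)), f(pair(b, pair(b, b)), b))):
1. pair(pair(pair(e, f(pair(b, e), f(pair(f(pair(b, 0), b), p(e)), b))), pair(e, b)), f(pair(pair(pair(b, b), f(pair(p(b), e), b)), p(e)), f(pair(b, pair(b, b)), b)))  →  pair(pair(pair(e, f(pair(b, e), f(pair(b, 0), b))), pair(e, b)), f(pair(pair(pair(b, b), f(pair(p(b), e), b)), p(e)), f(pair(b, pair(b, b)), b)))   [R2 at 1.1.2.2]
2. pair(pair(pair(e, f(pair(b, e), f(pair(b, 0), b))), pair(e, b)), f(pair(pair(pair(b, b), f(pair(p(b), e), b)), p(e)), f(pair(b, pair(b, b)), b)))  →  pair(pair(pair(e, f(pair(b, e), b)), pair(e, b)), f(pair(pair(pair(b, b), f(pair(p(b), e), b)), p(e)), f(pair(b, pair(b, b)), b)))   [R2 at 1.1.2.2]
3. pair(pair(pair(e, f(pair(b, e), b)), pair(e, b)), f(pair(pair(pair(b, b), f(pair(p(b), e), b)), p(e)), f(pair(b, pair(b, b)), b)))  →  pair(pair(pair(e, b), pair(e, b)), f(pair(pair(pair(b, b), f(pair(p(b), e), b)), p(e)), f(pair(b, pair(b, b)), b)))   [R2 at 1.1.2]
4. pair(pair(pair(e, b), pair(e, b)), f(pair(pair(pair(b, b), f(pair(p(b), e), b)), p(e)), f(pair(b, pair(b, b)), b)))  →  pair(pair(pair(e, b), pair(e, b)), f(pair(pair(pair(b, b), p(b)), p(e)), f(pair(b, pair(b, b)), b)))   [R2 at 2.1.1.2]
5. pair(pair(pair(e, b), pair(e, b)), f(pair(pair(pair(b, b), p(b)), p(e)), f(pair(b, pair(b, b)), b)))  →  pair(pair(pair(e, b), pair(e, b)), f(pair(pair(pair(b, b), p(b)), p(e)), b))   [R2 at 2.2]
6. pair(pair(pair(e, b), pair(e, b)), f(pair(pair(pair(b, b), p(b)), p(e)), b))  →  pair(pair(pair(e, b), pair(e, b)), pair(pair(b, b), p(b)))   [R2 at 2]

Reduce t₂ = pair(pair(pair(e, f(pair(f(0, pair(b, 0)), p(p(0))), b)), pair(e, b)), pair(pair(b, b), f(b, 0))):
1. pair(pair(pair(e, f(pair(f(0, pair(b, 0)), p(p(0))), b)), pair(e, b)), pair(pair(b, b), f(b, 0)))  →  pair(pair(pair(e, f(0, pair(b, 0))), pair(e, b)), pair(pair(b, b), f(b, 0)))   [R2 at 1.1.2]
2. pair(pair(pair(e, f(0, pair(b, 0))), pair(e, b)), pair(pair(b, b), f(b, 0)))  →  pair(pair(pair(e, b), pair(e, b)), pair(pair(b, b), f(b, 0)))   [R3 at 1.1.2]
3. pair(pair(pair(e, b), pair(e, b)), pair(pair(b, b), f(b, 0)))  →  pair(pair(pair(e, b), pair(e, b)), pair(pair(b, b), p(b)))   [R6 at 2.2]

yes — NF(t₁) = pair(pair(pair(e, b), pair(e, b)), pair(pair(b, b), p(b))), NF(t₂) = pair(pair(pair(e, b), pair(e, b)), pair(pair(b, b), p(b)))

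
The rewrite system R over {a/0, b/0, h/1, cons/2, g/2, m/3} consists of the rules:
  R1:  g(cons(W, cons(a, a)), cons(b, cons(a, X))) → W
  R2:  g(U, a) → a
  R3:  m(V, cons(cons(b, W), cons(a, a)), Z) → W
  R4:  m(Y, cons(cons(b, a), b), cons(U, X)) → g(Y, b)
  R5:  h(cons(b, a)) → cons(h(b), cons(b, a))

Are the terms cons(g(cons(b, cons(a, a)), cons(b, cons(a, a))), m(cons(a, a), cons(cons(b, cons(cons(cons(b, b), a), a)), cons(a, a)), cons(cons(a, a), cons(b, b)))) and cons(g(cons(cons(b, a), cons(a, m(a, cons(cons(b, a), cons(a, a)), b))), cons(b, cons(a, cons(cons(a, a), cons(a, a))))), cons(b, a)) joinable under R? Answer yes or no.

Reduce t₁ = cons(g(cons(b, cons(a, a)), cons(b, cons(a, a))), m(cons(a, a), cons(cons(b, cons(cons(cons(b, b), a), a)), cons(a, a)), cons(cons(a, a), cons(b, b)))):
1. cons(g(cons(b, cons(a, a)), cons(b, cons(a, a))), m(cons(a, a), cons(cons(b, cons(cons(cons(b, b), a), a)), cons(a, a)), cons(cons(a, a), cons(b, b))))  →  cons(b, m(cons(a, a), cons(cons(b, cons(cons(cons(b, b), a), a)), cons(a, a)), cons(cons(a, a), cons(b, b))))   [R1 at 1]
2. cons(b, m(cons(a, a), cons(cons(b, cons(cons(cons(b, b), a), a)), cons(a, a)), cons(cons(a, a), cons(b, b))))  →  cons(b, cons(cons(cons(b, b), a), a))   [R3 at 2]

Reduce t₂ = cons(g(cons(cons(b, a), cons(a, m(a, cons(cons(b, a), cons(a, a)), b))), cons(b, cons(a, cons(cons(a, a), cons(a, a))))), cons(b, a)):
1. cons(g(cons(cons(b, a), cons(a, m(a, cons(cons(b, a), cons(a, a)), b))), cons(b, cons(a, cons(cons(a, a), cons(a, a))))), cons(b, a))  →  cons(g(cons(cons(b, a), cons(a, a)), cons(b, cons(a, cons(cons(a, a), cons(a, a))))), cons(b, a))   [R3 at 1.1.2.2]
2. cons(g(cons(cons(b, a), cons(a, a)), cons(b, cons(a, cons(cons(a, a), cons(a, a))))), cons(b, a))  →  cons(cons(b, a), cons(b, a))   [R1 at 1]

no — NF(t₁) = cons(b, cons(cons(cons(b, b), a), a)), NF(t₂) = cons(cons(b, a), cons(b, a))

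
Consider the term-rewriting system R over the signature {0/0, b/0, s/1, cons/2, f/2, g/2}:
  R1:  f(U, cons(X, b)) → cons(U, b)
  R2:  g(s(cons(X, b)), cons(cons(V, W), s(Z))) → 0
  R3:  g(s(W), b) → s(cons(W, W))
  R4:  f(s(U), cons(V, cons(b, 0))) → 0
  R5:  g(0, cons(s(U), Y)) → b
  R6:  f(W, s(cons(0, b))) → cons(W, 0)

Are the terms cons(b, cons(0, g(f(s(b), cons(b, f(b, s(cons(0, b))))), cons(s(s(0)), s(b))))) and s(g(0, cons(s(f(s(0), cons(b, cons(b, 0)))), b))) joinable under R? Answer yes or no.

Reduce t₁ = cons(b, cons(0, g(f(s(b), cons(b, f(b, s(cons(0, b))))), cons(s(s(0)), s(b))))):
1. cons(b, cons(0, g(f(s(b), cons(b, f(b, s(cons(0, b))))), cons(s(s(0)), s(b)))))  →  cons(b, cons(0, g(f(s(b), cons(b, cons(b, 0))), cons(s(s(0)), s(b)))))   [R6 at 2.2.1.2.2]
2. cons(b, cons(0, g(f(s(b), cons(b, cons(b, 0))), cons(s(s(0)), s(b)))))  →  cons(b, cons(0, g(0, cons(s(s(0)), s(b)))))   [R4 at 2.2.1]
3. cons(b, cons(0, g(0, cons(s(s(0)), s(b)))))  →  cons(b, cons(0, b))   [R5 at 2.2]

Reduce t₂ = s(g(0, cons(s(f(s(0), cons(b, cons(b, 0)))), b))):
1. s(g(0, cons(s(f(s(0), cons(b, cons(b, 0)))), b)))  →  s(b)   [R5 at 1]

no — NF(t₁) = cons(b, cons(0, b)), NF(t₂) = s(b)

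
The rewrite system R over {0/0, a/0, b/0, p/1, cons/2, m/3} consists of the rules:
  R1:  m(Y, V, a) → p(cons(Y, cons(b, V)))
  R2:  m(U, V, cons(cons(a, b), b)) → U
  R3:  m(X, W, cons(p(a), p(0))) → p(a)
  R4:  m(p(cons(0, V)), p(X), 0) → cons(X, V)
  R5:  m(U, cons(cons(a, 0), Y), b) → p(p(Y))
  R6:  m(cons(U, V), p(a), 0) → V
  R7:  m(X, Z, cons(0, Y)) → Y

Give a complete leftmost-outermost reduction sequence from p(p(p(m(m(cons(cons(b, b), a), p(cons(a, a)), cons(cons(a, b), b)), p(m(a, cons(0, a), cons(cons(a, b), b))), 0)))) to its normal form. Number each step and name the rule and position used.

1. p(p(p(m(m(cons(cons(b, b), a), p(cons(a, a)), cons(cons(a, b), b)), p(m(a, cons(0, a), cons(cons(a, b), b))), 0))))  →  p(p(p(m(cons(cons(b, b), a), p(m(a, cons(0, a), cons(cons(a, b), b))), 0))))   [R2 at 1.1.1.1]
2. p(p(p(m(cons(cons(b, b), a), p(m(a, cons(0, a), cons(cons(a, b), b))), 0))))  →  p(p(p(m(cons(cons(b, b), a), p(a), 0))))   [R2 at 1.1.1.2.1]
3. p(p(p(m(cons(cons(b, b), a), p(a), 0))))  →  p(p(p(a)))   [R6 at 1.1.1]

p(p(p(a)))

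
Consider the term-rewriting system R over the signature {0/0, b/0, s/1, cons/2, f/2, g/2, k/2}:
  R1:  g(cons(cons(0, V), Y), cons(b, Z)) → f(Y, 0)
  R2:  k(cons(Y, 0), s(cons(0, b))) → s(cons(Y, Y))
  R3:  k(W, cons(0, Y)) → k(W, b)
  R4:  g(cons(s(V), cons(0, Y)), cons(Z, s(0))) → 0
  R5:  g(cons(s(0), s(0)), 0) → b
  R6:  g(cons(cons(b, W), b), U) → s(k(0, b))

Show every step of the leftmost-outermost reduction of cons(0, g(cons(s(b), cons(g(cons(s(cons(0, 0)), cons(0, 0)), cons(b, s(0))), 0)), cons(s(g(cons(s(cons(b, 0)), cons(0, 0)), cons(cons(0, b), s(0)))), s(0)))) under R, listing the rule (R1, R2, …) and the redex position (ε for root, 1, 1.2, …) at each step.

1. cons(0, g(cons(s(b), cons(g(cons(s(cons(0, 0)), cons(0, 0)), cons(b, s(0))), 0)), cons(s(g(cons(s(cons(b, 0)), cons(0, 0)), cons(cons(0, b), s(0)))), s(0))))  →  cons(0, g(cons(s(b), cons(0, 0)), cons(s(g(cons(s(cons(b, 0)), cons(0, 0)), cons(cons(0, b), s(0)))), s(0))))   [R4 at 2.1.2.1]
2. cons(0, g(cons(s(b), cons(0, 0)), cons(s(g(cons(s(cons(b, 0)), cons(0, 0)), cons(cons(0, b), s(0)))), s(0))))  →  cons(0, 0)   [R4 at 2]

cons(0, 0)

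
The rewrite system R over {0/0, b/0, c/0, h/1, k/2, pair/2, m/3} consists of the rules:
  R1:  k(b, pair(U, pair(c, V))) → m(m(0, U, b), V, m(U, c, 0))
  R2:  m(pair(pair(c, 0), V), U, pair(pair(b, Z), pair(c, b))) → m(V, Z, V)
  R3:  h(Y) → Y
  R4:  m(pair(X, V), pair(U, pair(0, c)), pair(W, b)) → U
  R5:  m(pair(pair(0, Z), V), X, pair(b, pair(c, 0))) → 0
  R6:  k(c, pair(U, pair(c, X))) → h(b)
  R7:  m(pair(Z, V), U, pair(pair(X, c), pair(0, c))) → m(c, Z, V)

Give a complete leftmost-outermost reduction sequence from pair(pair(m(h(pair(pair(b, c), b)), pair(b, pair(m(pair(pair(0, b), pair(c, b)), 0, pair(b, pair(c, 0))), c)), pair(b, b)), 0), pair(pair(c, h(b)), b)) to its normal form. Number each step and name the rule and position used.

1. pair(pair(m(h(pair(pair(b, c), b)), pair(b, pair(m(pair(pair(0, b), pair(c, b)), 0, pair(b, pair(c, 0))), c)), pair(b, b)), 0), pair(pair(c, h(b)), b))  →  pair(pair(m(pair(pair(b, c), b), pair(b, pair(m(pair(pair(0, b), pair(c, b)), 0, pair(b, pair(c, 0))), c)), pair(b, b)), 0), pair(pair(c, h(b)), b))   [R3 at 1.1.1]
2. pair(pair(m(pair(pair(b, c), b), pair(b, pair(m(pair(pair(0, b), pair(c, b)), 0, pair(b, pair(c, 0))), c)), pair(b, b)), 0), pair(pair(c, h(b)), b))  →  pair(pair(m(pair(pair(b, c), b), pair(b, pair(0, c)), pair(b, b)), 0), pair(pair(c, h(b)), b))   [R5 at 1.1.2.2.1]
3. pair(pair(m(pair(pair(b, c), b), pair(b, pair(0, c)), pair(b, b)), 0), pair(pair(c, h(b)), b))  →  pair(pair(b, 0), pair(pair(c, h(b)), b))   [R4 at 1.1]
4. pair(pair(b, 0), pair(pair(c, h(b)), b))  →  pair(pair(b, 0), pair(pair(c, b), b))   [R3 at 2.1.2]

pair(pair(b, 0), pair(pair(c, b), b))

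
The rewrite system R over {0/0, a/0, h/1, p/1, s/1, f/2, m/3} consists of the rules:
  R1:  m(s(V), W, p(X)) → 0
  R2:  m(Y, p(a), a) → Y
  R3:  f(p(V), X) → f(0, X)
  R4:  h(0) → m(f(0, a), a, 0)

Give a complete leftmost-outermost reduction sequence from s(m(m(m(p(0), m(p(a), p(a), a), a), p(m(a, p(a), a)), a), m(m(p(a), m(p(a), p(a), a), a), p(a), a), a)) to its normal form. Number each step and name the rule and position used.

1. s(m(m(m(p(0), m(p(a), p(a), a), a), p(m(a, p(a), a)), a), m(m(p(a), m(p(a), p(a), a), a), p(a), a), a))  →  s(m(m(m(p(0), p(a), a), p(m(a, p(a), a)), a), m(m(p(a), m(p(a), p(a), a), a), p(a), a), a))   [R2 at 1.1.1.2]
2. s(m(m(m(p(0), p(a), a), p(m(a, p(a), a)), a), m(m(p(a), m(p(a), p(a), a), a), p(a), a), a))  →  s(m(m(p(0), p(m(a, p(a), a)), a), m(m(p(a), m(p(a), p(a), a), a), p(a), a), a))   [R2 at 1.1.1]
3. s(m(m(p(0), p(m(a, p(a), a)), a), m(m(p(a), m(p(a), p(a), a), a), p(a), a), a))  →  s(m(m(p(0), p(a), a), m(m(p(a), m(p(a), p(a), a), a), p(a), a), a))   [R2 at 1.1.2.1]
4. s(m(m(p(0), p(a), a), m(m(p(a), m(p(a), p(a), a), a), p(a), a), a))  →  s(m(p(0), m(m(p(a), m(p(a), p(a), a), a), p(a), a), a))   [R2 at 1.1]
5. s(m(p(0), m(m(p(a), m(p(a), p(a), a), a), p(a), a), a))  →  s(m(p(0), m(p(a), m(p(a), p(a), a), a), a))   [R2 at 1.2]
6. s(m(p(0), m(p(a), m(p(a), p(a), a), a), a))  →  s(m(p(0), m(p(a), p(a), a), a))   [R2 at 1.2.2]
7. s(m(p(0), m(p(a), p(a), a), a))  →  s(m(p(0), p(a), a))   [R2 at 1.2]
8. s(m(p(0), p(a), a))  →  s(p(0))   [R2 at 1]

s(p(0))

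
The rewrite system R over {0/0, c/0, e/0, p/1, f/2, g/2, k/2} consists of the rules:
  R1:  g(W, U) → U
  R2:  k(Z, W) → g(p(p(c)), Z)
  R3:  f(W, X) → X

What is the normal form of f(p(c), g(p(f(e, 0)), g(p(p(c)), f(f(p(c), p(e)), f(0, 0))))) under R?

0

1. f(p(c), g(p(f(e, 0)), g(p(p(c)), f(f(p(c), p(e)), f(0, 0)))))  →  g(p(f(e, 0)), g(p(p(c)), f(f(p(c), p(e)), f(0, 0))))   [R3 at ε]
2. g(p(f(e, 0)), g(p(p(c)), f(f(p(c), p(e)), f(0, 0))))  →  g(p(p(c)), f(f(p(c), p(e)), f(0, 0)))   [R1 at ε]
3. g(p(p(c)), f(f(p(c), p(e)), f(0, 0)))  →  f(f(p(c), p(e)), f(0, 0))   [R1 at ε]
4. f(f(p(c), p(e)), f(0, 0))  →  f(0, 0)   [R3 at ε]
5. f(0, 0)  →  0   [R3 at ε]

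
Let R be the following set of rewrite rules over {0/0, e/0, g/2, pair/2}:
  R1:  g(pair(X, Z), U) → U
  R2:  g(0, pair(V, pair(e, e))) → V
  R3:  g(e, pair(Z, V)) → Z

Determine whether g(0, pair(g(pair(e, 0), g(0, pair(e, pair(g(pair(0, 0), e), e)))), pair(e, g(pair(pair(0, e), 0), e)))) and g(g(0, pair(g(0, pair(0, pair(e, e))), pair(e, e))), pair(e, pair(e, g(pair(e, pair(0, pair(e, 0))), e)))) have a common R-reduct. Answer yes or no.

yes — NF(t₁) = e, NF(t₂) = e

Reduce t₁ = g(0, pair(g(pair(e, 0), g(0, pair(e, pair(g(pair(0, 0), e), e)))), pair(e, g(pair(pair(0, e), 0), e)))):
1. g(0, pair(g(pair(e, 0), g(0, pair(e, pair(g(pair(0, 0), e), e)))), pair(e, g(pair(pair(0, e), 0), e))))  →  g(0, pair(g(0, pair(e, pair(g(pair(0, 0), e), e))), pair(e, g(pair(pair(0, e), 0), e))))   [R1 at 2.1]
2. g(0, pair(g(0, pair(e, pair(g(pair(0, 0), e), e))), pair(e, g(pair(pair(0, e), 0), e))))  →  g(0, pair(g(0, pair(e, pair(e, e))), pair(e, g(pair(pair(0, e), 0), e))))   [R1 at 2.1.2.2.1]
3. g(0, pair(g(0, pair(e, pair(e, e))), pair(e, g(pair(pair(0, e), 0), e))))  →  g(0, pair(e, pair(e, g(pair(pair(0, e), 0), e))))   [R2 at 2.1]
4. g(0, pair(e, pair(e, g(pair(pair(0, e), 0), e))))  →  g(0, pair(e, pair(e, e)))   [R1 at 2.2.2]
5. g(0, pair(e, pair(e, e)))  →  e   [R2 at ε]

Reduce t₂ = g(g(0, pair(g(0, pair(0, pair(e, e))), pair(e, e))), pair(e, pair(e, g(pair(e, pair(0, pair(e, 0))), e)))):
1. g(g(0, pair(g(0, pair(0, pair(e, e))), pair(e, e))), pair(e, pair(e, g(pair(e, pair(0, pair(e, 0))), e))))  →  g(g(0, pair(0, pair(e, e))), pair(e, pair(e, g(pair(e, pair(0, pair(e, 0))), e))))   [R2 at 1]
2. g(g(0, pair(0, pair(e, e))), pair(e, pair(e, g(pair(e, pair(0, pair(e, 0))), e))))  →  g(0, pair(e, pair(e, g(pair(e, pair(0, pair(e, 0))), e))))   [R2 at 1]
3. g(0, pair(e, pair(e, g(pair(e, pair(0, pair(e, 0))), e))))  →  g(0, pair(e, pair(e, e)))   [R1 at 2.2.2]
4. g(0, pair(e, pair(e, e)))  →  e   [R2 at ε]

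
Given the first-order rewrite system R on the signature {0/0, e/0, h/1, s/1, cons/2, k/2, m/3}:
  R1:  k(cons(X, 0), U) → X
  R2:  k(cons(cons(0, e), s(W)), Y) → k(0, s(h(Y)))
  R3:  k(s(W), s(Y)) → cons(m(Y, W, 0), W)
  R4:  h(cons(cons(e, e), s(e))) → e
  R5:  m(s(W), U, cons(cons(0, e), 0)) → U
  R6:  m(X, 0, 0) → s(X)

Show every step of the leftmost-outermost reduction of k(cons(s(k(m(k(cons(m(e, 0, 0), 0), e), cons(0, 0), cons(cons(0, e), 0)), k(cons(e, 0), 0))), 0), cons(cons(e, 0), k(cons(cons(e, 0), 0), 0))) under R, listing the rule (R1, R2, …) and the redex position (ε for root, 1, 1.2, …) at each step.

s(0)

1. k(cons(s(k(m(k(cons(m(e, 0, 0), 0), e), cons(0, 0), cons(cons(0, e), 0)), k(cons(e, 0), 0))), 0), cons(cons(e, 0), k(cons(cons(e, 0), 0), 0)))  →  s(k(m(k(cons(m(e, 0, 0), 0), e), cons(0, 0), cons(cons(0, e), 0)), k(cons(e, 0), 0)))   [R1 at ε]
2. s(k(m(k(cons(m(e, 0, 0), 0), e), cons(0, 0), cons(cons(0, e), 0)), k(cons(e, 0), 0)))  →  s(k(m(m(e, 0, 0), cons(0, 0), cons(cons(0, e), 0)), k(cons(e, 0), 0)))   [R1 at 1.1.1]
3. s(k(m(m(e, 0, 0), cons(0, 0), cons(cons(0, e), 0)), k(cons(e, 0), 0)))  →  s(k(m(s(e), cons(0, 0), cons(cons(0, e), 0)), k(cons(e, 0), 0)))   [R6 at 1.1.1]
4. s(k(m(s(e), cons(0, 0), cons(cons(0, e), 0)), k(cons(e, 0), 0)))  →  s(k(cons(0, 0), k(cons(e, 0), 0)))   [R5 at 1.1]
5. s(k(cons(0, 0), k(cons(e, 0), 0)))  →  s(0)   [R1 at 1]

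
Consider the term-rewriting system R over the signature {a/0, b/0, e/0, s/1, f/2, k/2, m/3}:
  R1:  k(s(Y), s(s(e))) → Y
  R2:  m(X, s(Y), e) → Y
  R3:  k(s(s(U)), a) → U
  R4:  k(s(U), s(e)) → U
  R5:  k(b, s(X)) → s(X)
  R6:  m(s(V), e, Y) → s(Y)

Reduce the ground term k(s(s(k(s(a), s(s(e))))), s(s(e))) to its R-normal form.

s(a)

1. k(s(s(k(s(a), s(s(e))))), s(s(e)))  →  s(k(s(a), s(s(e))))   [R1 at ε]
2. s(k(s(a), s(s(e))))  →  s(a)   [R1 at 1]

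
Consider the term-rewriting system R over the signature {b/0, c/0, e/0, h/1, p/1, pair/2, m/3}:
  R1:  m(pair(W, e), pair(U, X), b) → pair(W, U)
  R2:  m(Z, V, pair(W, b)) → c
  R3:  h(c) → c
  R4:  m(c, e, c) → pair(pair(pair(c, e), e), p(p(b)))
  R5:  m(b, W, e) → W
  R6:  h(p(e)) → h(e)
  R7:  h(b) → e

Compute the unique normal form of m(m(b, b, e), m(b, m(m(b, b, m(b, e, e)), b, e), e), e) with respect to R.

b

1. m(m(b, b, e), m(b, m(m(b, b, m(b, e, e)), b, e), e), e)  →  m(b, m(b, m(m(b, b, m(b, e, e)), b, e), e), e)   [R5 at 1]
2. m(b, m(b, m(m(b, b, m(b, e, e)), b, e), e), e)  →  m(b, m(m(b, b, m(b, e, e)), b, e), e)   [R5 at ε]
3. m(b, m(m(b, b, m(b, e, e)), b, e), e)  →  m(m(b, b, m(b, e, e)), b, e)   [R5 at ε]
4. m(m(b, b, m(b, e, e)), b, e)  →  m(m(b, b, e), b, e)   [R5 at 1.3]
5. m(m(b, b, e), b, e)  →  m(b, b, e)   [R5 at 1]
6. m(b, b, e)  →  b   [R5 at ε]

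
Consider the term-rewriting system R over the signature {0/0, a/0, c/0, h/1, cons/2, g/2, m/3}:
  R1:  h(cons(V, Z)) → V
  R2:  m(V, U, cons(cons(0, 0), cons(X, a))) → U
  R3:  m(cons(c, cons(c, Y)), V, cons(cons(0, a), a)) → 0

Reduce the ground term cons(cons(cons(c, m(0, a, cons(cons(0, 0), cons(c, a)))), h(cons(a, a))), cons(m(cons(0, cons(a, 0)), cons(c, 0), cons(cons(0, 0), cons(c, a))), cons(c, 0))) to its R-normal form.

cons(cons(cons(c, a), a), cons(cons(c, 0), cons(c, 0)))

1. cons(cons(cons(c, m(0, a, cons(cons(0, 0), cons(c, a)))), h(cons(a, a))), cons(m(cons(0, cons(a, 0)), cons(c, 0), cons(cons(0, 0), cons(c, a))), cons(c, 0)))  →  cons(cons(cons(c, a), h(cons(a, a))), cons(m(cons(0, cons(a, 0)), cons(c, 0), cons(cons(0, 0), cons(c, a))), cons(c, 0)))   [R2 at 1.1.2]
2. cons(cons(cons(c, a), h(cons(a, a))), cons(m(cons(0, cons(a, 0)), cons(c, 0), cons(cons(0, 0), cons(c, a))), cons(c, 0)))  →  cons(cons(cons(c, a), a), cons(m(cons(0, cons(a, 0)), cons(c, 0), cons(cons(0, 0), cons(c, a))), cons(c, 0)))   [R1 at 1.2]
3. cons(cons(cons(c, a), a), cons(m(cons(0, cons(a, 0)), cons(c, 0), cons(cons(0, 0), cons(c, a))), cons(c, 0)))  →  cons(cons(cons(c, a), a), cons(cons(c, 0), cons(c, 0)))   [R2 at 2.1]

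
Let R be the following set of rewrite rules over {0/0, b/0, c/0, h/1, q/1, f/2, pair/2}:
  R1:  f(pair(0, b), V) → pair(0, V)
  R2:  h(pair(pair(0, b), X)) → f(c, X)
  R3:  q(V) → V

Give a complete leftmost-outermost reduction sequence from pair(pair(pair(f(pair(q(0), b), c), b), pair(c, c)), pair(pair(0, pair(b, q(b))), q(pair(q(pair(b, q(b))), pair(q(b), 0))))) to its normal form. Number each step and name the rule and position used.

pair(pair(pair(pair(0, c), b), pair(c, c)), pair(pair(0, pair(b, b)), pair(pair(b, b), pair(b, 0))))

1. pair(pair(pair(f(pair(q(0), b), c), b), pair(c, c)), pair(pair(0, pair(b, q(b))), q(pair(q(pair(b, q(b))), pair(q(b), 0)))))  →  pair(pair(pair(f(pair(0, b), c), b), pair(c, c)), pair(pair(0, pair(b, q(b))), q(pair(q(pair(b, q(b))), pair(q(b), 0)))))   [R3 at 1.1.1.1.1]
2. pair(pair(pair(f(pair(0, b), c), b), pair(c, c)), pair(pair(0, pair(b, q(b))), q(pair(q(pair(b, q(b))), pair(q(b), 0)))))  →  pair(pair(pair(pair(0, c), b), pair(c, c)), pair(pair(0, pair(b, q(b))), q(pair(q(pair(b, q(b))), pair(q(b), 0)))))   [R1 at 1.1.1]
3. pair(pair(pair(pair(0, c), b), pair(c, c)), pair(pair(0, pair(b, q(b))), q(pair(q(pair(b, q(b))), pair(q(b), 0)))))  →  pair(pair(pair(pair(0, c), b), pair(c, c)), pair(pair(0, pair(b, b)), q(pair(q(pair(b, q(b))), pair(q(b), 0)))))   [R3 at 2.1.2.2]
4. pair(pair(pair(pair(0, c), b), pair(c, c)), pair(pair(0, pair(b, b)), q(pair(q(pair(b, q(b))), pair(q(b), 0)))))  →  pair(pair(pair(pair(0, c), b), pair(c, c)), pair(pair(0, pair(b, b)), pair(q(pair(b, q(b))), pair(q(b), 0))))   [R3 at 2.2]
5. pair(pair(pair(pair(0, c), b), pair(c, c)), pair(pair(0, pair(b, b)), pair(q(pair(b, q(b))), pair(q(b), 0))))  →  pair(pair(pair(pair(0, c), b), pair(c, c)), pair(pair(0, pair(b, b)), pair(pair(b, q(b)), pair(q(b), 0))))   [R3 at 2.2.1]
6. pair(pair(pair(pair(0, c), b), pair(c, c)), pair(pair(0, pair(b, b)), pair(pair(b, q(b)), pair(q(b), 0))))  →  pair(pair(pair(pair(0, c), b), pair(c, c)), pair(pair(0, pair(b, b)), pair(pair(b, b), pair(q(b), 0))))   [R3 at 2.2.1.2]
7. pair(pair(pair(pair(0, c), b), pair(c, c)), pair(pair(0, pair(b, b)), pair(pair(b, b), pair(q(b), 0))))  →  pair(pair(pair(pair(0, c), b), pair(c, c)), pair(pair(0, pair(b, b)), pair(pair(b, b), pair(b, 0))))   [R3 at 2.2.2.1]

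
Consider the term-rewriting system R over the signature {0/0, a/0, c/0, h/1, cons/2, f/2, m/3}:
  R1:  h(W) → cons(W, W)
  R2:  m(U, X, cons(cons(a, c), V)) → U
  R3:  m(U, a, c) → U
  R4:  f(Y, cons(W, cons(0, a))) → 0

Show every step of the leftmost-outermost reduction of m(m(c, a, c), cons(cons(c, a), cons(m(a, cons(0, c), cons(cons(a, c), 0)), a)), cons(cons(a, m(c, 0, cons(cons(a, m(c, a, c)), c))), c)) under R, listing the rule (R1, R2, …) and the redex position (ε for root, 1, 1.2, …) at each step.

1. m(m(c, a, c), cons(cons(c, a), cons(m(a, cons(0, c), cons(cons(a, c), 0)), a)), cons(cons(a, m(c, 0, cons(cons(a, m(c, a, c)), c))), c))  →  m(c, cons(cons(c, a), cons(m(a, cons(0, c), cons(cons(a, c), 0)), a)), cons(cons(a, m(c, 0, cons(cons(a, m(c, a, c)), c))), c))   [R3 at 1]
2. m(c, cons(cons(c, a), cons(m(a, cons(0, c), cons(cons(a, c), 0)), a)), cons(cons(a, m(c, 0, cons(cons(a, m(c, a, c)), c))), c))  →  m(c, cons(cons(c, a), cons(a, a)), cons(cons(a, m(c, 0, cons(cons(a, m(c, a, c)), c))), c))   [R2 at 2.2.1]
3. m(c, cons(cons(c, a), cons(a, a)), cons(cons(a, m(c, 0, cons(cons(a, m(c, a, c)), c))), c))  →  m(c, cons(cons(c, a), cons(a, a)), cons(cons(a, m(c, 0, cons(cons(a, c), c))), c))   [R3 at 3.1.2.3.1.2]
4. m(c, cons(cons(c, a), cons(a, a)), cons(cons(a, m(c, 0, cons(cons(a, c), c))), c))  →  m(c, cons(cons(c, a), cons(a, a)), cons(cons(a, c), c))   [R2 at 3.1.2]
5. m(c, cons(cons(c, a), cons(a, a)), cons(cons(a, c), c))  →  c   [R2 at ε]

c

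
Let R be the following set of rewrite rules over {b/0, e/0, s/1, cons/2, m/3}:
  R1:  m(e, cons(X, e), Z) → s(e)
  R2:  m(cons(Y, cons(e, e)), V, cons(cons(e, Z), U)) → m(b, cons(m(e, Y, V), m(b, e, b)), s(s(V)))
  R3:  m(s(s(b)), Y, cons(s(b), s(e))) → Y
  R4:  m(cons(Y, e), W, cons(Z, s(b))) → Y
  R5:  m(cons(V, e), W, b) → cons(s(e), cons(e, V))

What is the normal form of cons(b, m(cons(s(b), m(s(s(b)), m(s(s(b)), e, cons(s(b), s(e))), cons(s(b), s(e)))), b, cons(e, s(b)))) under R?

cons(b, s(b))

1. cons(b, m(cons(s(b), m(s(s(b)), m(s(s(b)), e, cons(s(b), s(e))), cons(s(b), s(e)))), b, cons(e, s(b))))  →  cons(b, m(cons(s(b), m(s(s(b)), e, cons(s(b), s(e)))), b, cons(e, s(b))))   [R3 at 2.1.2]
2. cons(b, m(cons(s(b), m(s(s(b)), e, cons(s(b), s(e)))), b, cons(e, s(b))))  →  cons(b, m(cons(s(b), e), b, cons(e, s(b))))   [R3 at 2.1.2]
3. cons(b, m(cons(s(b), e), b, cons(e, s(b))))  →  cons(b, s(b))   [R4 at 2]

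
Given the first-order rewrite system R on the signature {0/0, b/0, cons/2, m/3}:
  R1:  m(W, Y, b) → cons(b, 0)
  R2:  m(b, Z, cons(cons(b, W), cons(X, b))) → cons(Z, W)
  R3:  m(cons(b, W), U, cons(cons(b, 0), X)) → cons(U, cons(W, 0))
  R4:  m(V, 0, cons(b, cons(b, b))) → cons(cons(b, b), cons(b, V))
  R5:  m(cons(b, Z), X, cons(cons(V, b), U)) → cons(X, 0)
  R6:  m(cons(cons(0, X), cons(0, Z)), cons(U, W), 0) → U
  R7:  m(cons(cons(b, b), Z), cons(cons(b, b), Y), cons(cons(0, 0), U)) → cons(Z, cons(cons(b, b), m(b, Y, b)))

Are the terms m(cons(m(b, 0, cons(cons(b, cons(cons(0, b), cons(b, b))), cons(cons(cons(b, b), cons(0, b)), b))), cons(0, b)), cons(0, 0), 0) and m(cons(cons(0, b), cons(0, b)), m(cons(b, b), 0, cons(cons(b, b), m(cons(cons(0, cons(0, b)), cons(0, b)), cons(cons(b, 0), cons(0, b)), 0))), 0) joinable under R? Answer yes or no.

Reduce t₁ = m(cons(m(b, 0, cons(cons(b, cons(cons(0, b), cons(b, b))), cons(cons(cons(b, b), cons(0, b)), b))), cons(0, b)), cons(0, 0), 0):
1. m(cons(m(b, 0, cons(cons(b, cons(cons(0, b), cons(b, b))), cons(cons(cons(b, b), cons(0, b)), b))), cons(0, b)), cons(0, 0), 0)  →  m(cons(cons(0, cons(cons(0, b), cons(b, b))), cons(0, b)), cons(0, 0), 0)   [R2 at 1.1]
2. m(cons(cons(0, cons(cons(0, b), cons(b, b))), cons(0, b)), cons(0, 0), 0)  →  0   [R6 at ε]

Reduce t₂ = m(cons(cons(0, b), cons(0, b)), m(cons(b, b), 0, cons(cons(b, b), m(cons(cons(0, cons(0, b)), cons(0, b)), cons(cons(b, 0), cons(0, b)), 0))), 0):
1. m(cons(cons(0, b), cons(0, b)), m(cons(b, b), 0, cons(cons(b, b), m(cons(cons(0, cons(0, b)), cons(0, b)), cons(cons(b, 0), cons(0, b)), 0))), 0)  →  m(cons(cons(0, b), cons(0, b)), cons(0, 0), 0)   [R5 at 2]
2. m(cons(cons(0, b), cons(0, b)), cons(0, 0), 0)  →  0   [R6 at ε]

yes — NF(t₁) = 0, NF(t₂) = 0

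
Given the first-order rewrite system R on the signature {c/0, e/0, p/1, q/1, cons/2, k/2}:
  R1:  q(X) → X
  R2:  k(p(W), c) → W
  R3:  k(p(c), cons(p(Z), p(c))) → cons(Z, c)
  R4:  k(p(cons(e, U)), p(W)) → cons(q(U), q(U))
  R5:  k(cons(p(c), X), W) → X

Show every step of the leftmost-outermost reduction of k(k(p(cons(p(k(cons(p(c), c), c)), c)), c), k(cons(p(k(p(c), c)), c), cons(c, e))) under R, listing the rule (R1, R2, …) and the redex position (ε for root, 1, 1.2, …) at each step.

1. k(k(p(cons(p(k(cons(p(c), c), c)), c)), c), k(cons(p(k(p(c), c)), c), cons(c, e)))  →  k(cons(p(k(cons(p(c), c), c)), c), k(cons(p(k(p(c), c)), c), cons(c, e)))   [R2 at 1]
2. k(cons(p(k(cons(p(c), c), c)), c), k(cons(p(k(p(c), c)), c), cons(c, e)))  →  k(cons(p(c), c), k(cons(p(k(p(c), c)), c), cons(c, e)))   [R5 at 1.1.1]
3. k(cons(p(c), c), k(cons(p(k(p(c), c)), c), cons(c, e)))  →  c   [R5 at ε]

c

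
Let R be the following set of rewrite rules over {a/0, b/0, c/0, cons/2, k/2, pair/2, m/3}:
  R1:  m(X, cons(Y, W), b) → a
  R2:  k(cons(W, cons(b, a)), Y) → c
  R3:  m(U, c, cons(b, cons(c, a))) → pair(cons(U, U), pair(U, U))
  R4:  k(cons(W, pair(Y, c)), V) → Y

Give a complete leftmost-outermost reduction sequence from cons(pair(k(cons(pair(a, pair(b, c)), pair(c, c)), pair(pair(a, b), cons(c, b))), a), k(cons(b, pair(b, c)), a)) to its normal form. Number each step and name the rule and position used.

cons(pair(c, a), b)

1. cons(pair(k(cons(pair(a, pair(b, c)), pair(c, c)), pair(pair(a, b), cons(c, b))), a), k(cons(b, pair(b, c)), a))  →  cons(pair(c, a), k(cons(b, pair(b, c)), a))   [R4 at 1.1]
2. cons(pair(c, a), k(cons(b, pair(b, c)), a))  →  cons(pair(c, a), b)   [R4 at 2]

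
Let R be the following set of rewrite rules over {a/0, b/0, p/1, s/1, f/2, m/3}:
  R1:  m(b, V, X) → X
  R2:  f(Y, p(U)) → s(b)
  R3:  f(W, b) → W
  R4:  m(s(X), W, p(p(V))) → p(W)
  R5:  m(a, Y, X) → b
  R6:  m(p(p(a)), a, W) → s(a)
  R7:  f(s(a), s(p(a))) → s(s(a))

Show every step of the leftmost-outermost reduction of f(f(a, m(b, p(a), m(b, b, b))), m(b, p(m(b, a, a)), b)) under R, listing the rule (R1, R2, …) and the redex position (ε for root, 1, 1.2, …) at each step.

a

1. f(f(a, m(b, p(a), m(b, b, b))), m(b, p(m(b, a, a)), b))  →  f(f(a, m(b, b, b)), m(b, p(m(b, a, a)), b))   [R1 at 1.2]
2. f(f(a, m(b, b, b)), m(b, p(m(b, a, a)), b))  →  f(f(a, b), m(b, p(m(b, a, a)), b))   [R1 at 1.2]
3. f(f(a, b), m(b, p(m(b, a, a)), b))  →  f(a, m(b, p(m(b, a, a)), b))   [R3 at 1]
4. f(a, m(b, p(m(b, a, a)), b))  →  f(a, b)   [R1 at 2]
5. f(a, b)  →  a   [R3 at ε]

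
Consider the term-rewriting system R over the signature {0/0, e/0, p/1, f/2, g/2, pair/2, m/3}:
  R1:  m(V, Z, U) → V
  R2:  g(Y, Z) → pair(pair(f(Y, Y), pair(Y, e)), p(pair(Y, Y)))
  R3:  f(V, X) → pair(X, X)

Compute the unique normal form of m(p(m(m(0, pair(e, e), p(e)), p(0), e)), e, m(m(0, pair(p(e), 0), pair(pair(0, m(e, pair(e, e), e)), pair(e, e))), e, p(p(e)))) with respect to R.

p(0)

1. m(p(m(m(0, pair(e, e), p(e)), p(0), e)), e, m(m(0, pair(p(e), 0), pair(pair(0, m(e, pair(e, e), e)), pair(e, e))), e, p(p(e))))  →  p(m(m(0, pair(e, e), p(e)), p(0), e))   [R1 at ε]
2. p(m(m(0, pair(e, e), p(e)), p(0), e))  →  p(m(0, pair(e, e), p(e)))   [R1 at 1]
3. p(m(0, pair(e, e), p(e)))  →  p(0)   [R1 at 1]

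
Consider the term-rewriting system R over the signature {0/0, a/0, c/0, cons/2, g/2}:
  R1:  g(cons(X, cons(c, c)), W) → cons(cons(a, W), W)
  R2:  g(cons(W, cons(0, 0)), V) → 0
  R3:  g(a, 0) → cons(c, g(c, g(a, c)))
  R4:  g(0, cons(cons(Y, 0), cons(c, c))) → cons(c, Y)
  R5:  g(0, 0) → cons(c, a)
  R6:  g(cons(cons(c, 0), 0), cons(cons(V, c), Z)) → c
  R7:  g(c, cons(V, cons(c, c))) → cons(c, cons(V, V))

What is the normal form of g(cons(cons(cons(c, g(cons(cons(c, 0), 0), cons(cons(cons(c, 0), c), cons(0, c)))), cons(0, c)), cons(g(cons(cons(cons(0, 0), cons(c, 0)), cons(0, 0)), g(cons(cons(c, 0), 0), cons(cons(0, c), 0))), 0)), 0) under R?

0

1. g(cons(cons(cons(c, g(cons(cons(c, 0), 0), cons(cons(cons(c, 0), c), cons(0, c)))), cons(0, c)), cons(g(cons(cons(cons(0, 0), cons(c, 0)), cons(0, 0)), g(cons(cons(c, 0), 0), cons(cons(0, c), 0))), 0)), 0)  →  g(cons(cons(cons(c, c), cons(0, c)), cons(g(cons(cons(cons(0, 0), cons(c, 0)), cons(0, 0)), g(cons(cons(c, 0), 0), cons(cons(0, c), 0))), 0)), 0)   [R6 at 1.1.1.2]
2. g(cons(cons(cons(c, c), cons(0, c)), cons(g(cons(cons(cons(0, 0), cons(c, 0)), cons(0, 0)), g(cons(cons(c, 0), 0), cons(cons(0, c), 0))), 0)), 0)  →  g(cons(cons(cons(c, c), cons(0, c)), cons(0, 0)), 0)   [R2 at 1.2.1]
3. g(cons(cons(cons(c, c), cons(0, c)), cons(0, 0)), 0)  →  0   [R2 at ε]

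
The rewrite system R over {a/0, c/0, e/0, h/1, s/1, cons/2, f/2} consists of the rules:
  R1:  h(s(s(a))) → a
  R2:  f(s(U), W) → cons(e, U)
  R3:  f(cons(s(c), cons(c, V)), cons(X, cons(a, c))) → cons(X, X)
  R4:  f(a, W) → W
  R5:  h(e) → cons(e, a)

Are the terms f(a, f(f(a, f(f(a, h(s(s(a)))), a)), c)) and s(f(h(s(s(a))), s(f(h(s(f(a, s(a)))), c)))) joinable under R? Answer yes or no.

Reduce t₁ = f(a, f(f(a, f(f(a, h(s(s(a)))), a)), c)):
1. f(a, f(f(a, f(f(a, h(s(s(a)))), a)), c))  →  f(f(a, f(f(a, h(s(s(a)))), a)), c)   [R4 at ε]
2. f(f(a, f(f(a, h(s(s(a)))), a)), c)  →  f(f(f(a, h(s(s(a)))), a), c)   [R4 at 1]
3. f(f(f(a, h(s(s(a)))), a), c)  →  f(f(h(s(s(a))), a), c)   [R4 at 1.1]
4. f(f(h(s(s(a))), a), c)  →  f(f(a, a), c)   [R1 at 1.1]
5. f(f(a, a), c)  →  f(a, c)   [R4 at 1]
6. f(a, c)  →  c   [R4 at ε]

Reduce t₂ = s(f(h(s(s(a))), s(f(h(s(f(a, s(a)))), c)))):
1. s(f(h(s(s(a))), s(f(h(s(f(a, s(a)))), c))))  →  s(f(a, s(f(h(s(f(a, s(a)))), c))))   [R1 at 1.1]
2. s(f(a, s(f(h(s(f(a, s(a)))), c))))  →  s(s(f(h(s(f(a, s(a)))), c)))   [R4 at 1]
3. s(s(f(h(s(f(a, s(a)))), c)))  →  s(s(f(h(s(s(a))), c)))   [R4 at 1.1.1.1.1]
4. s(s(f(h(s(s(a))), c)))  →  s(s(f(a, c)))   [R1 at 1.1.1]
5. s(s(f(a, c)))  →  s(s(c))   [R4 at 1.1]

no — NF(t₁) = c, NF(t₂) = s(s(c))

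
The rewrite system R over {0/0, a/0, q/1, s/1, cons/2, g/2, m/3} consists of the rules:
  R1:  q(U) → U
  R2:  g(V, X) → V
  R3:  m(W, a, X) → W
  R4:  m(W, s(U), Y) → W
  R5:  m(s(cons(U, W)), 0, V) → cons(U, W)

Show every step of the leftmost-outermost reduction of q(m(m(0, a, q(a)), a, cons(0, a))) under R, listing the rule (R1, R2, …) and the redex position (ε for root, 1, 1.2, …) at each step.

0

1. q(m(m(0, a, q(a)), a, cons(0, a)))  →  m(m(0, a, q(a)), a, cons(0, a))   [R1 at ε]
2. m(m(0, a, q(a)), a, cons(0, a))  →  m(0, a, q(a))   [R3 at ε]
3. m(0, a, q(a))  →  0   [R3 at ε]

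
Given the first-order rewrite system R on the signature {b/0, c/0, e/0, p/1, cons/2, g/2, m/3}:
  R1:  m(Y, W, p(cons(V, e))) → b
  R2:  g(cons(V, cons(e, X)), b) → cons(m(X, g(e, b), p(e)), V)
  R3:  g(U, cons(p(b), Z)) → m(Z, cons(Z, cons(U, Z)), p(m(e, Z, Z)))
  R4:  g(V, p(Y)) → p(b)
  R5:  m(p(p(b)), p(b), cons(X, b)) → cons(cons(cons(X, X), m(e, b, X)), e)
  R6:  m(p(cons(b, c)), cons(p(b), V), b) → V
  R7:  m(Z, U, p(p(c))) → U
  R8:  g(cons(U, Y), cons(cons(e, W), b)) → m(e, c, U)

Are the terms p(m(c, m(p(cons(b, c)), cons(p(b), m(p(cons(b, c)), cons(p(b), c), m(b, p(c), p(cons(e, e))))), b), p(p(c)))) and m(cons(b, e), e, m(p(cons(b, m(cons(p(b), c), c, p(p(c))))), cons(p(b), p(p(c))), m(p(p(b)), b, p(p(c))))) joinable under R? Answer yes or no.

no — NF(t₁) = p(c), NF(t₂) = e

Reduce t₁ = p(m(c, m(p(cons(b, c)), cons(p(b), m(p(cons(b, c)), cons(p(b), c), m(b, p(c), p(cons(e, e))))), b), p(p(c)))):
1. p(m(c, m(p(cons(b, c)), cons(p(b), m(p(cons(b, c)), cons(p(b), c), m(b, p(c), p(cons(e, e))))), b), p(p(c))))  →  p(m(p(cons(b, c)), cons(p(b), m(p(cons(b, c)), cons(p(b), c), m(b, p(c), p(cons(e, e))))), b))   [R7 at 1]
2. p(m(p(cons(b, c)), cons(p(b), m(p(cons(b, c)), cons(p(b), c), m(b, p(c), p(cons(e, e))))), b))  →  p(m(p(cons(b, c)), cons(p(b), c), m(b, p(c), p(cons(e, e)))))   [R6 at 1]
3. p(m(p(cons(b, c)), cons(p(b), c), m(b, p(c), p(cons(e, e)))))  →  p(m(p(cons(b, c)), cons(p(b), c), b))   [R1 at 1.3]
4. p(m(p(cons(b, c)), cons(p(b), c), b))  →  p(c)   [R6 at 1]

Reduce t₂ = m(cons(b, e), e, m(p(cons(b, m(cons(p(b), c), c, p(p(c))))), cons(p(b), p(p(c))), m(p(p(b)), b, p(p(c))))):
1. m(cons(b, e), e, m(p(cons(b, m(cons(p(b), c), c, p(p(c))))), cons(p(b), p(p(c))), m(p(p(b)), b, p(p(c)))))  →  m(cons(b, e), e, m(p(cons(b, c)), cons(p(b), p(p(c))), m(p(p(b)), b, p(p(c)))))   [R7 at 3.1.1.2]
2. m(cons(b, e), e, m(p(cons(b, c)), cons(p(b), p(p(c))), m(p(p(b)), b, p(p(c)))))  →  m(cons(b, e), e, m(p(cons(b, c)), cons(p(b), p(p(c))), b))   [R7 at 3.3]
3. m(cons(b, e), e, m(p(cons(b, c)), cons(p(b), p(p(c))), b))  →  m(cons(b, e), e, p(p(c)))   [R6 at 3]
4. m(cons(b, e), e, p(p(c)))  →  e   [R7 at ε]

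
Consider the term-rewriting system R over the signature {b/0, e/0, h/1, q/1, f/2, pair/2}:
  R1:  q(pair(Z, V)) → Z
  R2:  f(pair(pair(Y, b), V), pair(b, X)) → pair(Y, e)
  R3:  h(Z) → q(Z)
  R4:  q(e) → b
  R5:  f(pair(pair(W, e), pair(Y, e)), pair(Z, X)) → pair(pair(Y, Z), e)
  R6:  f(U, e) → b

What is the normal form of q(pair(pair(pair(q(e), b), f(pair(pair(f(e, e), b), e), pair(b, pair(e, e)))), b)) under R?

1. q(pair(pair(pair(q(e), b), f(pair(pair(f(e, e), b), e), pair(b, pair(e, e)))), b))  →  pair(pair(q(e), b), f(pair(pair(f(e, e), b), e), pair(b, pair(e, e))))   [R1 at ε]
2. pair(pair(q(e), b), f(pair(pair(f(e, e), b), e), pair(b, pair(e, e))))  →  pair(pair(b, b), f(pair(pair(f(e, e), b), e), pair(b, pair(e, e))))   [R4 at 1.1]
3. pair(pair(b, b), f(pair(pair(f(e, e), b), e), pair(b, pair(e, e))))  →  pair(pair(b, b), pair(f(e, e), e))   [R2 at 2]
4. pair(pair(b, b), pair(f(e, e), e))  →  pair(pair(b, b), pair(b, e))   [R6 at 2.1]

pair(pair(b, b), pair(b, e))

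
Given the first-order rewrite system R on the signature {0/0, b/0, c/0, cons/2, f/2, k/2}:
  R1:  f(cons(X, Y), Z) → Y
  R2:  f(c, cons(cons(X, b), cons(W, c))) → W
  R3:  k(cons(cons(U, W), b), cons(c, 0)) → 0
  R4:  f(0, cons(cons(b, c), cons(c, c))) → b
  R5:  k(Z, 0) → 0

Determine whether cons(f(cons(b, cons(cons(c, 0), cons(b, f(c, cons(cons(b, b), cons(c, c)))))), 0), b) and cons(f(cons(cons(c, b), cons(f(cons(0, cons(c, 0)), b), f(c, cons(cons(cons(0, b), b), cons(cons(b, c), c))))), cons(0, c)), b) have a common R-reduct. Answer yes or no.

Reduce t₁ = cons(f(cons(b, cons(cons(c, 0), cons(b, f(c, cons(cons(b, b), cons(c, c)))))), 0), b):
1. cons(f(cons(b, cons(cons(c, 0), cons(b, f(c, cons(cons(b, b), cons(c, c)))))), 0), b)  →  cons(cons(cons(c, 0), cons(b, f(c, cons(cons(b, b), cons(c, c))))), b)   [R1 at 1]
2. cons(cons(cons(c, 0), cons(b, f(c, cons(cons(b, b), cons(c, c))))), b)  →  cons(cons(cons(c, 0), cons(b, c)), b)   [R2 at 1.2.2]

Reduce t₂ = cons(f(cons(cons(c, b), cons(f(cons(0, cons(c, 0)), b), f(c, cons(cons(cons(0, b), b), cons(cons(b, c), c))))), cons(0, c)), b):
1. cons(f(cons(cons(c, b), cons(f(cons(0, cons(c, 0)), b), f(c, cons(cons(cons(0, b), b), cons(cons(b, c), c))))), cons(0, c)), b)  →  cons(cons(f(cons(0, cons(c, 0)), b), f(c, cons(cons(cons(0, b), b), cons(cons(b, c), c)))), b)   [R1 at 1]
2. cons(cons(f(cons(0, cons(c, 0)), b), f(c, cons(cons(cons(0, b), b), cons(cons(b, c), c)))), b)  →  cons(cons(cons(c, 0), f(c, cons(cons(cons(0, b), b), cons(cons(b, c), c)))), b)   [R1 at 1.1]
3. cons(cons(cons(c, 0), f(c, cons(cons(cons(0, b), b), cons(cons(b, c), c)))), b)  →  cons(cons(cons(c, 0), cons(b, c)), b)   [R2 at 1.2]

yes — NF(t₁) = cons(cons(cons(c, 0), cons(b, c)), b), NF(t₂) = cons(cons(cons(c, 0), cons(b, c)), b)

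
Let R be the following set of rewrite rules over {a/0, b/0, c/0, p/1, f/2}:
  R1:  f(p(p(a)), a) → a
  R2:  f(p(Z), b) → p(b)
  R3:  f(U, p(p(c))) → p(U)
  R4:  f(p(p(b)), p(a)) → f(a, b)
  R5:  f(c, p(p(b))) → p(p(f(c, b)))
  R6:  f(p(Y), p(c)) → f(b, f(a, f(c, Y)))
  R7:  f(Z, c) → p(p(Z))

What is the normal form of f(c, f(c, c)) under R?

1. f(c, f(c, c))  →  f(c, p(p(c)))   [R7 at 2]
2. f(c, p(p(c)))  →  p(c)   [R3 at ε]

p(c)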